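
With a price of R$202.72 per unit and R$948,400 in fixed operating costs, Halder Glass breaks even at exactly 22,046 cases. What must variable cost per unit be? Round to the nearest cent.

R$159.70

At break-even, FC = Q × (P − VC), so P − VC = R$948,400 ÷ 22,046 = R$43.0191.
Variable cost per unit = R$202.72 − R$43.0191 = R$159.70.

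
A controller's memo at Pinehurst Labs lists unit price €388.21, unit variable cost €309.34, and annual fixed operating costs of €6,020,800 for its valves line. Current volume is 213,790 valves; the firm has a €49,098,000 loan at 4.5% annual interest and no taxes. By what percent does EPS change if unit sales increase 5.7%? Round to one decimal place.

Contribution at this volume is 213,790 × €78.87 = €16,861,617.30.
EBIT = €16,861,617.30 − €6,020,800 = €10,840,817.30.
Interest = €2,209,410.00, so EBIT − I = €8,631,407.30.
DCL = total CM / (EBIT − I) = €16,861,617.30 / €8,631,407.30 = 1.9535.
EPS therefore changes by 1.9535 × (+5.7%) = +11.1%.

+11.1%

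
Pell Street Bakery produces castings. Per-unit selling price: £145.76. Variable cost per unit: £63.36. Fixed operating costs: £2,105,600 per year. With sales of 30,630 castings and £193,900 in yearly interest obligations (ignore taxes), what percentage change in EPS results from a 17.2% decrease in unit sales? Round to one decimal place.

-193.4%

Contribution at this volume is 30,630 × £82.40 = £2,523,912.00.
Operating income = contribution − fixed costs = £2,523,912.00 − £2,105,600 = £418,312.00.
Interest = £193,900.00, so EBIT − I = £224,412.00.
Degree of combined leverage = contribution ÷ (EBIT − I) = £2,523,912.00 ÷ £224,412.00 = 11.2468.
EPS therefore changes by 11.2468 × (-17.2%) = -193.4%.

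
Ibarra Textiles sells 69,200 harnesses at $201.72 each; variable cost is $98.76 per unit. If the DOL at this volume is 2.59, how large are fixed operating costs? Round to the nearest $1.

At 69,200 units, contribution = 69,200 × $102.96 = $7,124,832.00.
DOL = contribution / EBIT, so EBIT = $7,124,832.00 / 2.59 = $2,750,900.39.
Fixed costs = CM − EBIT = $7,124,832.00 − $2,750,900.39 = $4,373,932.

$4,373,932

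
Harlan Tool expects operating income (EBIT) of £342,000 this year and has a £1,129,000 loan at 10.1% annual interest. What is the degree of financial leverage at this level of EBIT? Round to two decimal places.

Annual interest charges come to £114,029.00.
DFL = EBIT ÷ (EBIT − I) = £342,000 ÷ (£342,000 − £114,029.00) = £342,000 ÷ £227,971.00 = 1.5002.

1.50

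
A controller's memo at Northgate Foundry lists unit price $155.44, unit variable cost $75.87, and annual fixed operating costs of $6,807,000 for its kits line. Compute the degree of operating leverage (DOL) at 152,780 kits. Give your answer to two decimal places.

Contribution at this volume is 152,780 × $79.57 = $12,156,704.60.
EBIT = $12,156,704.60 − $6,807,000 = $5,349,704.60.
Degree of operating leverage = $12,156,704.60 / $5,349,704.60 = 2.2724.

2.27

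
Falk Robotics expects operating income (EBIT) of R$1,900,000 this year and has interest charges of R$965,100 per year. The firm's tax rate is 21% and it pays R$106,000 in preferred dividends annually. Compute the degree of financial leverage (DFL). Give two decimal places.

2.37

Annual interest charges come to R$965,100.00.
Pre-tax preferred-dividend burden = R$106,000 ÷ (1 − 0.21) = R$134,177.22.
DFL = EBIT ÷ [EBIT − I − D_p/(1−t)] = R$1,900,000 ÷ [R$1,900,000 − R$965,100.00 − R$134,177.22] = R$1,900,000 ÷ R$800,722.78 = 2.3729.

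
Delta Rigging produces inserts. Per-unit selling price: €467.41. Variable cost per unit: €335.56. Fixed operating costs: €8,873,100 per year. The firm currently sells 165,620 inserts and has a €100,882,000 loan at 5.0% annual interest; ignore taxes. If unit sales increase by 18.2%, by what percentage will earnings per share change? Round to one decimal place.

+50.2%

Contribution at this volume is 165,620 × €131.85 = €21,836,997.00.
Operating income = contribution − fixed costs = €21,836,997.00 − €8,873,100 = €12,963,897.00.
Interest = €5,044,100.00, so EBIT − I = €7,919,797.00.
DCL = total CM / (EBIT − I) = €21,836,997.00 / €7,919,797.00 = 2.7573.
%ΔEPS = DCL × %ΔSales = 2.7573 × +18.2% = +50.2%.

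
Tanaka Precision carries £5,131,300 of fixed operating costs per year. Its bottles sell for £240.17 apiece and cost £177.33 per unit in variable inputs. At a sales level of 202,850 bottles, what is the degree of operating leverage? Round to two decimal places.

1.67

Contribution at this volume is 202,850 × £62.84 = £12,747,094.00.
Subtracting fixed costs: EBIT = £12,747,094.00 − £5,131,300 = £7,615,794.00.
DOL = contribution ÷ EBIT = £12,747,094.00 ÷ £7,615,794.00 = 1.6738.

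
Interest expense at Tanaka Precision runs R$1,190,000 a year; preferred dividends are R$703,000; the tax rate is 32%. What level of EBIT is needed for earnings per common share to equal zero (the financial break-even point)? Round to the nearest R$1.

R$2,223,824

Grossing the preferred dividend up to pre-tax terms: R$703,000 / (1 − 0.32) = R$1,033,823.53.
EPS = 0 when EBIT covers interest plus the pre-tax preferred burden: R$1,190,000 + R$1,033,823.53 = R$2,223,823.53.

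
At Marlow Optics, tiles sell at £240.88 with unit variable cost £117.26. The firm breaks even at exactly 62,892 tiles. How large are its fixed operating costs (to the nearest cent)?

Each unit contributes £240.88 − £117.26 = £123.62.
Since BE = FC / CM, FC = 62,892 × £123.62 = £7,774,709.04.

£7,774,709.04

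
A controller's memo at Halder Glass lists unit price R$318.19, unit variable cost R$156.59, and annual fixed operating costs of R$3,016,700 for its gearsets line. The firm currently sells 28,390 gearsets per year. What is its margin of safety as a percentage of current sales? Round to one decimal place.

Unit CM = price − variable cost = R$318.19 − R$156.59 = R$161.60. Break-even units = R$3,016,700 ÷ R$161.60 = 18,667.70; break-even revenue = 18,667.70 × R$318.19 = R$5,939,874.83.
Current sales = 28,390 × R$318.19 = R$9,033,414.10.
Margin of safety = (R$9,033,414.10 − R$5,939,874.83) ÷ R$9,033,414.10 = 34.2%.

34.2%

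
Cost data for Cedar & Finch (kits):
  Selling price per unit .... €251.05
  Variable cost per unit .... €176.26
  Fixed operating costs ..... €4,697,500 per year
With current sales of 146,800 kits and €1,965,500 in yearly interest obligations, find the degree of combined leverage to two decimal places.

2.54

Contribution at this volume is 146,800 × €74.79 = €10,979,172.00.
EBIT = €10,979,172.00 − €4,697,500 = €6,281,672.00. Interest = €1,965,500.00.
DOL = €10,979,172.00 ÷ €6,281,672.00 = 1.7478; DFL = €6,281,672.00 ÷ €4,316,172.00 = 1.4554.
Combined leverage = 1.7478 × 1.4554 = 2.5437.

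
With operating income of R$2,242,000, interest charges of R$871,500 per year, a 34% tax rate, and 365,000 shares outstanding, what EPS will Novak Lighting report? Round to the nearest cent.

R$2.48

Pre-tax income = R$2,242,000 − R$871,500.00 = R$1,370,500.00.
Net income = R$1,370,500.00 × (1 − 0.34) = R$904,530.00.
EPS = R$904,530.00 ÷ 365,000 = R$2.48.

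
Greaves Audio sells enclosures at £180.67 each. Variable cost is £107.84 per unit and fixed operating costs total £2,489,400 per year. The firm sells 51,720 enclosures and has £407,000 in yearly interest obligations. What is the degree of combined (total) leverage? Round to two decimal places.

Contribution at this volume is 51,720 × £72.83 = £3,766,767.60.
Subtracting fixed costs: EBIT = £3,766,767.60 − £2,489,400 = £1,277,367.60. Interest = £407,000.00, so EBIT − I = £870,367.60.
DCL = contribution ÷ (EBIT − I) = £3,766,767.60 ÷ £870,367.60 = 4.3278.

4.33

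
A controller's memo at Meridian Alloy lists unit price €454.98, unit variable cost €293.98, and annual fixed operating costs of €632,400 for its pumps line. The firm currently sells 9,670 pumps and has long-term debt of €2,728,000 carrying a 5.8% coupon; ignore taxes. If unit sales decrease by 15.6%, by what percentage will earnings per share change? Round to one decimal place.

-31.7%

Contribution at this volume is 9,670 × €161.00 = €1,556,870.00.
Operating income = contribution − fixed costs = €1,556,870.00 − €632,400 = €924,470.00.
Interest = €158,224.00, so EBIT − I = €766,246.00.
DCL = total CM / (EBIT − I) = €1,556,870.00 / €766,246.00 = 2.0318.
EPS therefore changes by 2.0318 × (-15.6%) = -31.7%.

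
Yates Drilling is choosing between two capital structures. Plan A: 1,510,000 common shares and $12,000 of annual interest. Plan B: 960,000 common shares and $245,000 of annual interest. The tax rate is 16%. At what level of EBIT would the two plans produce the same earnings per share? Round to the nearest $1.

$651,691

At indifference, (EBIT − 12,000)(1 − t)/1,510,000 = (EBIT − 245,000)(1 − t)/960,000.
Cancelling (1 − t) and cross-multiplying: 960,000·(EBIT − 12,000) = 1,510,000·(EBIT − 245,000).
Solving, EBIT = (245,000·1,510,000 − 12,000·960,000) / (1,510,000 − 960,000) = 358,430,000,000 / 550,000 = 651,690.91.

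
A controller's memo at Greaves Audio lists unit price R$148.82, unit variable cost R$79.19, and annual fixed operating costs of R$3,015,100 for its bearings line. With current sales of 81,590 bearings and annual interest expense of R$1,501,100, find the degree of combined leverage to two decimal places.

4.88

At 81,590 units, contribution = 81,590 × R$69.63 = R$5,681,111.70.
Subtracting fixed costs: EBIT = R$5,681,111.70 − R$3,015,100 = R$2,666,011.70. Interest = R$1,501,100.00.
DOL = R$5,681,111.70 ÷ R$2,666,011.70 = 2.1309; DFL = R$2,666,011.70 ÷ R$1,164,911.70 = 2.2886.
DCL = DOL × DFL = 2.1309 × 2.2886 = 4.8768.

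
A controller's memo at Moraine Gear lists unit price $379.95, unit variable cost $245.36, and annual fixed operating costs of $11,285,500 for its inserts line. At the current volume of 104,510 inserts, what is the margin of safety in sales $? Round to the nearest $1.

Each unit contributes $379.95 − $245.36 = $134.59. Break-even units = $11,285,500 ÷ $134.59 = 83,850.95; break-even revenue = 83,850.95 × $379.95 = $31,859,170.26.
Current sales = 104,510 × $379.95 = $39,708,574.50.
Margin of safety = $39,708,574.50 − $31,859,170.26 = $7,849,404.

$7,849,404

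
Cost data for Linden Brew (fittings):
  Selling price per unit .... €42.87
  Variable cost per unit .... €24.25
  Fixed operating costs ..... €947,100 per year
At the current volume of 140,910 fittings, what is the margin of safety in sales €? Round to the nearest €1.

€3,860,244

Contribution margin per unit = €42.87 − €24.25 = €18.62. Break-even units = €947,100 ÷ €18.62 = 50,864.66; break-even revenue = 50,864.66 × €42.87 = €2,180,568.05.
Actual sales revenue = 140,910 × €42.87 = €6,040,811.70.
Margin of safety = €6,040,811.70 − €2,180,568.05 = €3,860,244.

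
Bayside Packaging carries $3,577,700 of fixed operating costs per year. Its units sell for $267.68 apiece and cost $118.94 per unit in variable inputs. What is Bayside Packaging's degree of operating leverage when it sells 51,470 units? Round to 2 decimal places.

At 51,470 units, contribution = 51,470 × $148.74 = $7,655,647.80.
Subtracting fixed costs: EBIT = $7,655,647.80 − $3,577,700 = $4,077,947.80.
Degree of operating leverage = $7,655,647.80 / $4,077,947.80 = 1.8773.

1.88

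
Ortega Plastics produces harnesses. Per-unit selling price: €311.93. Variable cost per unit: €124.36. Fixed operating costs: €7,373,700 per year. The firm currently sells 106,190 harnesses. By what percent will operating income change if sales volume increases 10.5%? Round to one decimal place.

At 106,190 units, contribution = 106,190 × €187.57 = €19,918,058.30.
Subtracting fixed costs: EBIT = €19,918,058.30 − €7,373,700 = €12,544,358.30.
So DOL = total CM / EBIT = €19,918,058.30 / €12,544,358.30 = 1.5878.
Operating income changes by 1.5878 × +10.5% = +16.7%.

+16.7%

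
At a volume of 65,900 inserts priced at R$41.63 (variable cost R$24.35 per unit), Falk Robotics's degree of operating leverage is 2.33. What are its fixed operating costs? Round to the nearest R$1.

R$650,017

Contribution at this volume is 65,900 × R$17.28 = R$1,138,752.00.
Since DOL = CM ÷ EBIT, EBIT = R$1,138,752.00 ÷ 2.33 = R$488,734.76.
Fixed costs = CM − EBIT = R$1,138,752.00 − R$488,734.76 = R$650,017.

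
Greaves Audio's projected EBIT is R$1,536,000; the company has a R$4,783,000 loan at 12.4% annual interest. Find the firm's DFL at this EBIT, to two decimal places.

1.63

Interest = R$593,092.00.
DFL = EBIT ÷ (EBIT − I) = R$1,536,000 ÷ (R$1,536,000 − R$593,092.00) = R$1,536,000 ÷ R$942,908.00 = 1.6290.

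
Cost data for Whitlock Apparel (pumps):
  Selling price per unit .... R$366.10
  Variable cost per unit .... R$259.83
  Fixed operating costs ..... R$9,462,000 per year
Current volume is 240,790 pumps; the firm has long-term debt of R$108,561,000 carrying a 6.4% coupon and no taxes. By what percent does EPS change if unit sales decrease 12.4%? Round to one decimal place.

At 240,790 units, contribution = 240,790 × R$106.27 = R$25,588,753.30.
EBIT = R$25,588,753.30 − R$9,462,000 = R$16,126,753.30.
After interest of R$6,947,904.00, pre-tax earnings = R$9,178,849.30.
Degree of combined leverage = contribution ÷ (EBIT − I) = R$25,588,753.30 ÷ R$9,178,849.30 = 2.7878.
%ΔEPS = DCL × %ΔSales = 2.7878 × -12.4% = -34.6%.

-34.6%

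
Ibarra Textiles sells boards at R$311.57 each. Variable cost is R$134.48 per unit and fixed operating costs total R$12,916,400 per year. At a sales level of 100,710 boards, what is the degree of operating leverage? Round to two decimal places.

Total contribution margin = 100,710 × R$177.09 = R$17,834,733.90.
EBIT = R$17,834,733.90 − R$12,916,400 = R$4,918,333.90.
So DOL = total CM / EBIT = R$17,834,733.90 / R$4,918,333.90 = 3.6262.

3.63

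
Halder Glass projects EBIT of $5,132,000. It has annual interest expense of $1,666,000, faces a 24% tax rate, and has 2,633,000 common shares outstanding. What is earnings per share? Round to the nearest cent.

$1.00

Interest = $1,666,000.00, so EBT = $5,132,000 − $1,666,000.00 = $3,466,000.00.
Net income = $3,466,000.00 × (1 − 0.24) = $2,634,160.00.
Per share: $2,634,160.00 / 2,633,000 shares = $1.00.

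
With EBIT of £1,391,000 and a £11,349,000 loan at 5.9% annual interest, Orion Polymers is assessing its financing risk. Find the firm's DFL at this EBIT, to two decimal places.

Annual interest charges come to £669,591.00.
Degree of financial leverage = EBIT / (EBIT − interest) = £1,391,000 / £721,409.00 = 1.9282.

1.93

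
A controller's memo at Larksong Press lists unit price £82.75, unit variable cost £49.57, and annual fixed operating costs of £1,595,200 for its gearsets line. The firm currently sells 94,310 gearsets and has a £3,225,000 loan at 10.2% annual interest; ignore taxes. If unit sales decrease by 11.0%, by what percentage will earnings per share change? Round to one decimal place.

-28.6%

Contribution at this volume is 94,310 × £33.18 = £3,129,205.80.
EBIT = £3,129,205.80 − £1,595,200 = £1,534,005.80.
After interest of £328,950.00, pre-tax earnings = £1,205,055.80.
Degree of combined leverage = contribution ÷ (EBIT − I) = £3,129,205.80 ÷ £1,205,055.80 = 2.5967.
%ΔEPS = DCL × %ΔSales = 2.5967 × -11.0% = -28.6%.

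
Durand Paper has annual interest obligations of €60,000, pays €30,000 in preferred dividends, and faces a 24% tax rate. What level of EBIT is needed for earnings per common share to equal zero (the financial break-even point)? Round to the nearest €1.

Preferred dividends are paid after tax, so their pre-tax equivalent is €30,000 ÷ (1 − 0.24) = €39,473.68.
EPS = 0 when EBIT covers interest plus the pre-tax preferred burden: €60,000 + €39,473.68 = €99,473.68.

€99,474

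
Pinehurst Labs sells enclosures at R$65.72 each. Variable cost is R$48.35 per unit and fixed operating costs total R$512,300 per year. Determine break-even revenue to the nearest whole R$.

CM per unit = R$65.72 − R$48.35 = R$17.37; CM ratio = R$17.37 / R$65.72 = 0.2643.
Break-even revenue = fixed costs × price ÷ CM = R$512,300 × R$65.72 ÷ R$17.37 = R$1,938,305.

R$1,938,305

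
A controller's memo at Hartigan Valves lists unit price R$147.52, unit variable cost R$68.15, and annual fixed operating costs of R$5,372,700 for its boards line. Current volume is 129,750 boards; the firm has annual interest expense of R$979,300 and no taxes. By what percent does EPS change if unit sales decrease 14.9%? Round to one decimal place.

-38.9%

Contribution at this volume is 129,750 × R$79.37 = R$10,298,257.50.
Subtracting fixed costs: EBIT = R$10,298,257.50 − R$5,372,700 = R$4,925,557.50.
After interest of R$979,300.00, pre-tax earnings = R$3,946,257.50.
Degree of combined leverage = contribution ÷ (EBIT − I) = R$10,298,257.50 ÷ R$3,946,257.50 = 2.6096.
EPS therefore changes by 2.6096 × (-14.9%) = -38.9%.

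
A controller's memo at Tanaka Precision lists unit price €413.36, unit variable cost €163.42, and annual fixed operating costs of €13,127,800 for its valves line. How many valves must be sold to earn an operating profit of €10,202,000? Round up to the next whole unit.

Contribution margin per unit = €413.36 − €163.42 = €249.94.
Need Q such that Q × €249.94 − €13,127,800 = €10,202,000, i.e. Q = €23,329,800 / €249.94 = 93,341.60 → 93,342.

93,342 valves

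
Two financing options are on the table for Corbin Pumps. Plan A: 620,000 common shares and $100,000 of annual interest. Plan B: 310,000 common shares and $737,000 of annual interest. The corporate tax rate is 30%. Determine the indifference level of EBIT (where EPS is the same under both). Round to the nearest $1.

$1,374,000

At indifference, (EBIT − 100,000)(1 − t)/620,000 = (EBIT − 737,000)(1 − t)/310,000.
Cancelling (1 − t) and cross-multiplying: 310,000·(EBIT − 100,000) = 620,000·(EBIT − 737,000).
Solving, EBIT = (737,000·620,000 − 100,000·310,000) / (620,000 − 310,000) = 425,940,000,000 / 310,000 = 1,374,000.00.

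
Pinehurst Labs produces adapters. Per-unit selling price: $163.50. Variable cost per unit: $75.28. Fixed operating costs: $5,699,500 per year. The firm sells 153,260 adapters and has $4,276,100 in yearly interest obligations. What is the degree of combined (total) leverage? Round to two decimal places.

3.81

Total contribution margin = 153,260 × $88.22 = $13,520,597.20.
Operating income = contribution − fixed costs = $13,520,597.20 − $5,699,500 = $7,821,097.20. Interest = $4,276,100.00, so EBIT − I = $3,544,997.20.
DCL = contribution ÷ (EBIT − I) = $13,520,597.20 ÷ $3,544,997.20 = 3.8140.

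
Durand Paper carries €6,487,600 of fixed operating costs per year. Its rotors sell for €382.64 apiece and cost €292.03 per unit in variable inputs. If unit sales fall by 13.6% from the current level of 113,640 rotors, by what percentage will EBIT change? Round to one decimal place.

Contribution at this volume is 113,640 × €90.61 = €10,296,920.40.
Subtracting fixed costs: EBIT = €10,296,920.40 − €6,487,600 = €3,809,320.40.
Degree of operating leverage = €10,296,920.40 / €3,809,320.40 = 2.7031.
%ΔEBIT = DOL × %ΔSales = 2.7031 × -13.6% = -36.8%.

-36.8%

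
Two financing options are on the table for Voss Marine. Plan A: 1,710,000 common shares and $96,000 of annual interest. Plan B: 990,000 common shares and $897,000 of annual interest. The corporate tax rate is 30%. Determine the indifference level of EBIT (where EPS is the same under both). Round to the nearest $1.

$1,998,375

At indifference, (EBIT − 96,000)(1 − t)/1,710,000 = (EBIT − 897,000)(1 − t)/990,000.
The (1 − t) factor cancels: (EBIT − 96,000) × 990,000 = (EBIT − 897,000) × 1,710,000.
Solving, EBIT = (897,000·1,710,000 − 96,000·990,000) / (1,710,000 − 990,000) = 1,438,830,000,000 / 720,000 = 1,998,375.00.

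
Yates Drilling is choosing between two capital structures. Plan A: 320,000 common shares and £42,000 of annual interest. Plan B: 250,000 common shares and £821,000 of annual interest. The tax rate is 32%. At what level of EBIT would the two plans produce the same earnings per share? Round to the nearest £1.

£3,603,143

Set EPS_A = EPS_B: (EBIT − £42,000)(1 − 0.32) ÷ 320,000 = (EBIT − £821,000)(1 − 0.32) ÷ 250,000.
The (1 − t) factor cancels: (EBIT − 42,000) × 250,000 = (EBIT − 821,000) × 320,000.
Solving, EBIT = (821,000·320,000 − 42,000·250,000) / (320,000 − 250,000) = 252,220,000,000 / 70,000 = 3,603,142.86.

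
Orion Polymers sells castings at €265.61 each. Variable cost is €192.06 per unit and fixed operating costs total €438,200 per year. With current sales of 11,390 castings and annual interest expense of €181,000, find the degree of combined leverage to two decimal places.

3.83

Contribution at this volume is 11,390 × €73.55 = €837,734.50.
EBIT = €837,734.50 − €438,200 = €399,534.50. Interest = €181,000.00, so EBIT − I = €218,534.50.
Degree of total leverage = total CM / (EBIT − interest) = €837,734.50 / €218,534.50 = 3.8334.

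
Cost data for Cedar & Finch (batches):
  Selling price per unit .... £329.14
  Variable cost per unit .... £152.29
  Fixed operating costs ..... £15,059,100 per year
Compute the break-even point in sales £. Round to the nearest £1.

Contribution margin per unit = £329.14 − £152.29 = £176.85, a CM ratio of £176.85 ÷ £329.14 = 0.5373.
Break-even revenue = fixed costs × price ÷ CM = £15,059,100 × £329.14 ÷ £176.85 = £28,026,871.

£28,026,871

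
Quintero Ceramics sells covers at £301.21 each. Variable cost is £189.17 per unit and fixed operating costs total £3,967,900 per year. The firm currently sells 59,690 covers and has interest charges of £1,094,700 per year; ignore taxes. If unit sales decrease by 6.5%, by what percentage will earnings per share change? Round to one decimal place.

-26.7%

Total contribution margin = 59,690 × £112.04 = £6,687,667.60.
EBIT = £6,687,667.60 − £3,967,900 = £2,719,767.60.
After interest of £1,094,700.00, pre-tax earnings = £1,625,067.60.
Degree of combined leverage = contribution ÷ (EBIT − I) = £6,687,667.60 ÷ £1,625,067.60 = 4.1153.
%ΔEPS = DCL × %ΔSales = 4.1153 × -6.5% = -26.7%.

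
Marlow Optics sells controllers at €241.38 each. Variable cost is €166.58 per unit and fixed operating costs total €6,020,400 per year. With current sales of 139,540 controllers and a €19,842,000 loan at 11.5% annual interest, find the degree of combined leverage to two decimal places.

At 139,540 units, contribution = 139,540 × €74.80 = €10,437,592.00.
Subtracting fixed costs: EBIT = €10,437,592.00 − €6,020,400 = €4,417,192.00. Interest = €2,281,830.00, so EBIT − I = €2,135,362.00.
Degree of total leverage = total CM / (EBIT − interest) = €10,437,592.00 / €2,135,362.00 = 4.8880.

4.89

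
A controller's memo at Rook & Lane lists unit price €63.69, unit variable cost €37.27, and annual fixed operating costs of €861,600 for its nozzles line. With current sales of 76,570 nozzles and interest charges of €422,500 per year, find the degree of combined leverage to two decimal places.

2.74

At 76,570 units, contribution = 76,570 × €26.42 = €2,022,979.40.
EBIT = €2,022,979.40 − €861,600 = €1,161,379.40. Interest = €422,500.00, so EBIT − I = €738,879.40.
Degree of total leverage = total CM / (EBIT − interest) = €2,022,979.40 / €738,879.40 = 2.7379.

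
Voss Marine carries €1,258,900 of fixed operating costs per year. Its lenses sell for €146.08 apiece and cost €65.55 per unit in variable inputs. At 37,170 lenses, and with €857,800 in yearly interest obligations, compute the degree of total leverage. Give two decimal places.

Total contribution margin = 37,170 × €80.53 = €2,993,300.10.
EBIT = €2,993,300.10 − €1,258,900 = €1,734,400.10. Interest = €857,800.00, so EBIT − I = €876,600.10.
Degree of total leverage = total CM / (EBIT − interest) = €2,993,300.10 / €876,600.10 = 3.4147.

3.41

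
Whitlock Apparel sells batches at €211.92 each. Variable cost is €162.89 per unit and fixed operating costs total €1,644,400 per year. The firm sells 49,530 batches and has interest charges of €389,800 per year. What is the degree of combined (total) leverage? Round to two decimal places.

6.16

At 49,530 units, contribution = 49,530 × €49.03 = €2,428,455.90.
Operating income = contribution − fixed costs = €2,428,455.90 − €1,644,400 = €784,055.90. Interest = €389,800.00, so EBIT − I = €394,255.90.
Degree of total leverage = total CM / (EBIT − interest) = €2,428,455.90 / €394,255.90 = 6.1596.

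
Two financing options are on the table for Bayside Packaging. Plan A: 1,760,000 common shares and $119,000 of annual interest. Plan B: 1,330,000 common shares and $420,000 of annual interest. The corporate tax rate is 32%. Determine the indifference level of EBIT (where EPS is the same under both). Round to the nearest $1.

$1,351,000

At indifference, (EBIT − 119,000)(1 − t)/1,760,000 = (EBIT − 420,000)(1 − t)/1,330,000.
The (1 − t) factor cancels: (EBIT − 119,000) × 1,330,000 = (EBIT − 420,000) × 1,760,000.
Solving, EBIT = (420,000·1,760,000 − 119,000·1,330,000) / (1,760,000 − 1,330,000) = 580,930,000,000 / 430,000 = 1,351,000.00.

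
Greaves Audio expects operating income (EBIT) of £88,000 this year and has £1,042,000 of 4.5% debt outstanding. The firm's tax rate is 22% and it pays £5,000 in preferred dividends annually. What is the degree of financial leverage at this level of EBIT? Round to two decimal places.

Annual interest charges come to £46,890.00.
Pre-tax preferred-dividend burden = £5,000 ÷ (1 − 0.22) = £6,410.26.
DFL = EBIT ÷ [EBIT − I − D_p/(1−t)] = £88,000 ÷ [£88,000 − £46,890.00 − £6,410.26] = £88,000 ÷ £34,699.74 = 2.5360.

2.54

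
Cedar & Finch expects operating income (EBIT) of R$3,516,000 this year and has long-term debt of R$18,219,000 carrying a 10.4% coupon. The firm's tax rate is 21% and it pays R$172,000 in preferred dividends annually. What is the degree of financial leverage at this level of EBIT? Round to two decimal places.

2.51

Annual interest charges come to R$1,894,776.00.
Pre-tax preferred-dividend burden = R$172,000 ÷ (1 − 0.21) = R$217,721.52.
DFL = EBIT ÷ [EBIT − I − D_p/(1−t)] = R$3,516,000 ÷ [R$3,516,000 − R$1,894,776.00 − R$217,721.52] = R$3,516,000 ÷ R$1,403,502.48 = 2.5052.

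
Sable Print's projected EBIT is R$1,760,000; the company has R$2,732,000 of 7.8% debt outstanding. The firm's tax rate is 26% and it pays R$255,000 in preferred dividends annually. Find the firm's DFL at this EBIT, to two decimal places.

Annual interest charges come to R$213,096.00.
Pre-tax preferred-dividend burden = R$255,000 ÷ (1 − 0.26) = R$344,594.59.
DFL = EBIT ÷ [EBIT − I − D_p/(1−t)] = R$1,760,000 ÷ [R$1,760,000 − R$213,096.00 − R$344,594.59] = R$1,760,000 ÷ R$1,202,309.41 = 1.4638.

1.46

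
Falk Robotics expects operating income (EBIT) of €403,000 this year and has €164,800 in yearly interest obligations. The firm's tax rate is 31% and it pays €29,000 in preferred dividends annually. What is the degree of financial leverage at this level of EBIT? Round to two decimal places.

Interest = €164,800.00.
Pre-tax preferred-dividend burden = €29,000 ÷ (1 − 0.31) = €42,028.99.
DFL = EBIT ÷ [EBIT − I − D_p/(1−t)] = €403,000 ÷ [€403,000 − €164,800.00 − €42,028.99] = €403,000 ÷ €196,171.01 = 2.0543.

2.05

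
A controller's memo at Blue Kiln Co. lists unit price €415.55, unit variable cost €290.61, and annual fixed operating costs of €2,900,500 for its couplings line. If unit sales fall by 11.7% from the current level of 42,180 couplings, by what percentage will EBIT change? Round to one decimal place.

-26.0%

Total contribution margin = 42,180 × €124.94 = €5,269,969.20.
Subtracting fixed costs: EBIT = €5,269,969.20 − €2,900,500 = €2,369,469.20.
Degree of operating leverage = €5,269,969.20 / €2,369,469.20 = 2.2241.
%ΔEBIT = DOL × %ΔSales = 2.2241 × -11.7% = -26.0%.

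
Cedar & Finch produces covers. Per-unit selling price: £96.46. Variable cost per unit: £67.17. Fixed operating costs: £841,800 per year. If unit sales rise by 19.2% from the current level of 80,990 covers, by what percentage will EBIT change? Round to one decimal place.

At 80,990 units, contribution = 80,990 × £29.29 = £2,372,197.10.
Operating income = contribution − fixed costs = £2,372,197.10 − £841,800 = £1,530,397.10.
So DOL = total CM / EBIT = £2,372,197.10 / £1,530,397.10 = 1.5501.
Operating income changes by 1.5501 × +19.2% = +29.8%.

+29.8%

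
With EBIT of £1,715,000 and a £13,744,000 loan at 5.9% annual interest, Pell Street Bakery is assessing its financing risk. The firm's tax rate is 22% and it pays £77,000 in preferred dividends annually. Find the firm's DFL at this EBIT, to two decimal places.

2.13

Annual interest charges come to £810,896.00.
Preferred dividends grossed up pre-tax: £77,000 / (1 − 0.22) = £98,717.95.
DFL = EBIT ÷ [EBIT − I − D_p/(1−t)] = £1,715,000 ÷ [£1,715,000 − £810,896.00 − £98,717.95] = £1,715,000 ÷ £805,386.05 = 2.1294.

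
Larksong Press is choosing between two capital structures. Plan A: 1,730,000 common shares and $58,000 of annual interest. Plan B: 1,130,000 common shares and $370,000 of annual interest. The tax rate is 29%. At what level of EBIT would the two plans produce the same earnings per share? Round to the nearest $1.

At indifference, (EBIT − 58,000)(1 − t)/1,730,000 = (EBIT − 370,000)(1 − t)/1,130,000.
The (1 − t) factor cancels: (EBIT − 58,000) × 1,130,000 = (EBIT − 370,000) × 1,730,000.
EBIT × (1,730,000 − 1,130,000) = 370,000 × 1,730,000 − 58,000 × 1,130,000 = 574,560,000,000, so EBIT = 574,560,000,000 ÷ 600,000 = 957,600.00.

$957,600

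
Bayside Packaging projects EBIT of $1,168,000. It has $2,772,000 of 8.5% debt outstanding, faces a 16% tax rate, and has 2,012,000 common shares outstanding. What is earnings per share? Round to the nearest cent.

$0.39

Pre-tax income = $1,168,000 − $235,620.00 = $932,380.00.
Net income = $932,380.00 × (1 − 0.16) = $783,199.20.
Per share: $783,199.20 / 2,012,000 shares = $0.39.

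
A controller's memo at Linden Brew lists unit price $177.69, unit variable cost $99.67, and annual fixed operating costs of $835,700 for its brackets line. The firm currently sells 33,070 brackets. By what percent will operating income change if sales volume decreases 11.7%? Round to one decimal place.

At 33,070 units, contribution = 33,070 × $78.02 = $2,580,121.40.
Operating income = contribution − fixed costs = $2,580,121.40 − $835,700 = $1,744,421.40.
Degree of operating leverage = $2,580,121.40 / $1,744,421.40 = 1.4791.
%ΔEBIT = DOL × %ΔSales = 1.4791 × -11.7% = -17.3%.

-17.3%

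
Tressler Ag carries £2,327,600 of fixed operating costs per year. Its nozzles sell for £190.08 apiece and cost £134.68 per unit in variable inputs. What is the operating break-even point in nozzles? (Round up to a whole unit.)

42,015 nozzles

Contribution margin per unit = £190.08 − £134.68 = £55.40.
Break-even volume = fixed costs ÷ CM per unit = £2,327,600 ÷ £55.40 = 42,014.44, so 42,015 nozzles.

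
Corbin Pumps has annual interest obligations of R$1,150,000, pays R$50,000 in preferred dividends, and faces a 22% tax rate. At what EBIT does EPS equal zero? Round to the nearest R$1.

R$1,214,103

Grossing the preferred dividend up to pre-tax terms: R$50,000 / (1 − 0.22) = R$64,102.56.
EPS = 0 when EBIT covers interest plus the pre-tax preferred burden: R$1,150,000 + R$64,102.56 = R$1,214,102.56.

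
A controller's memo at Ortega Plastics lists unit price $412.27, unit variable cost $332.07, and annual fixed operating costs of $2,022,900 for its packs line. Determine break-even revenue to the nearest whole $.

CM per unit = $412.27 − $332.07 = $80.20; CM ratio = $80.20 / $412.27 = 0.1945.
Break-even revenue = fixed costs × price ÷ CM = $2,022,900 × $412.27 ÷ $80.20 = $10,398,765.

$10,398,765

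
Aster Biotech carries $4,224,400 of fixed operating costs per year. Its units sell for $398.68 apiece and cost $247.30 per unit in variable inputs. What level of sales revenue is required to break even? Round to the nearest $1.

Contribution margin per unit = $398.68 − $247.30 = $151.38, a CM ratio of $151.38 ÷ $398.68 = 0.3797.
Break-even revenue = fixed costs × price ÷ CM = $4,224,400 × $398.68 ÷ $151.38 = $11,125,537.

$11,125,537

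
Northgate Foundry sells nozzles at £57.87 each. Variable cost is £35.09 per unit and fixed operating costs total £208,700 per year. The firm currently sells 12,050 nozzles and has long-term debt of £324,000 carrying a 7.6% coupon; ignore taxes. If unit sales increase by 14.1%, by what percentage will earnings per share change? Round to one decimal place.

Total contribution margin = 12,050 × £22.78 = £274,499.00.
Subtracting fixed costs: EBIT = £274,499.00 − £208,700 = £65,799.00.
Interest = £24,624.00, so EBIT − I = £41,175.00.
Degree of combined leverage = contribution ÷ (EBIT − I) = £274,499.00 ÷ £41,175.00 = 6.6666.
EPS therefore changes by 6.6666 × (+14.1%) = +94.0%.

+94.0%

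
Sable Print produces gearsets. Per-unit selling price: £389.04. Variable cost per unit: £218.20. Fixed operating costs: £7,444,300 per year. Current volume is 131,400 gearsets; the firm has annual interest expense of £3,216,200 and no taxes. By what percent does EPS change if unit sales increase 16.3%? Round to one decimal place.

+31.0%

Total contribution margin = 131,400 × £170.84 = £22,448,376.00.
Operating income = contribution − fixed costs = £22,448,376.00 − £7,444,300 = £15,004,076.00.
Interest = £3,216,200.00, so EBIT − I = £11,787,876.00.
Degree of combined leverage = contribution ÷ (EBIT − I) = £22,448,376.00 ÷ £11,787,876.00 = 1.9044.
%ΔEPS = DCL × %ΔSales = 1.9044 × +16.3% = +31.0%.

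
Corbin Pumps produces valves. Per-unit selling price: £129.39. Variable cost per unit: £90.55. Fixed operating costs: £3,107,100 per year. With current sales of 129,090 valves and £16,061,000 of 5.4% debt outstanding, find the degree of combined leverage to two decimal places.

Total contribution margin = 129,090 × £38.84 = £5,013,855.60.
EBIT = £5,013,855.60 − £3,107,100 = £1,906,755.60. Interest = £867,294.00, so EBIT − I = £1,039,461.60.
DCL = contribution ÷ (EBIT − I) = £5,013,855.60 ÷ £1,039,461.60 = 4.8235.

4.82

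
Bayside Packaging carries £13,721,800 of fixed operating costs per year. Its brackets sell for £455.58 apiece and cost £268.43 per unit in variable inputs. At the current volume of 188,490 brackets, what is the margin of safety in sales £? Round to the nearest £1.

Unit CM = price − variable cost = £455.58 − £268.43 = £187.15. Break-even units = £13,721,800 ÷ £187.15 = 73,319.80; break-even revenue = 73,319.80 × £455.58 = £33,403,033.10.
Current sales = 188,490 × £455.58 = £85,872,274.20.
Margin of safety = £85,872,274.20 − £33,403,033.10 = £52,469,241.

£52,469,241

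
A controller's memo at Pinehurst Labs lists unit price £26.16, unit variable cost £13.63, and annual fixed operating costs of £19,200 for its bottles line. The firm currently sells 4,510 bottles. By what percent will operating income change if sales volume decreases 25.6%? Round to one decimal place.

At 4,510 units, contribution = 4,510 × £12.53 = £56,510.30.
EBIT = £56,510.30 − £19,200 = £37,310.30.
DOL = contribution ÷ EBIT = £56,510.30 ÷ £37,310.30 = 1.5146.
Operating income changes by 1.5146 × -25.6% = -38.8%.

-38.8%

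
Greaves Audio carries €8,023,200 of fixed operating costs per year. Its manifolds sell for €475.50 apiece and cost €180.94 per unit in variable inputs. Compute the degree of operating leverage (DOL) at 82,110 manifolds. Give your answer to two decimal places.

1.50

Total contribution margin = 82,110 × €294.56 = €24,186,321.60.
Operating income = contribution − fixed costs = €24,186,321.60 − €8,023,200 = €16,163,121.60.
Degree of operating leverage = €24,186,321.60 / €16,163,121.60 = 1.4964.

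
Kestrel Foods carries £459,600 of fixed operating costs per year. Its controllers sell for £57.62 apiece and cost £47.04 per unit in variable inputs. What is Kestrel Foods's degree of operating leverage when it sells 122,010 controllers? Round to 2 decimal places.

1.55

Total contribution margin = 122,010 × £10.58 = £1,290,865.80.
Operating income = contribution − fixed costs = £1,290,865.80 − £459,600 = £831,265.80.
So DOL = total CM / EBIT = £1,290,865.80 / £831,265.80 = 1.5529.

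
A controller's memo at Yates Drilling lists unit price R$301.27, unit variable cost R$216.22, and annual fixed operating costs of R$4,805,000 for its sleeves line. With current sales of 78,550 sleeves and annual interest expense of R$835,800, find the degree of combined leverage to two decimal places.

6.42

Contribution at this volume is 78,550 × R$85.05 = R$6,680,677.50.
Subtracting fixed costs: EBIT = R$6,680,677.50 − R$4,805,000 = R$1,875,677.50. Interest = R$835,800.00.
DOL = R$6,680,677.50 ÷ R$1,875,677.50 = 3.5617; DFL = R$1,875,677.50 ÷ R$1,039,877.50 = 1.8037.
Combined leverage = 3.5617 × 1.8037 = 6.4242.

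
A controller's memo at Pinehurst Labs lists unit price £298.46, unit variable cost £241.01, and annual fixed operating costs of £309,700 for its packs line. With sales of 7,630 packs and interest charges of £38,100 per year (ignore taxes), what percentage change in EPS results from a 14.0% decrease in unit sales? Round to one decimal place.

Total contribution margin = 7,630 × £57.45 = £438,343.50.
Subtracting fixed costs: EBIT = £438,343.50 − £309,700 = £128,643.50.
Interest = £38,100.00, so EBIT − I = £90,543.50.
Degree of combined leverage = contribution ÷ (EBIT − I) = £438,343.50 ÷ £90,543.50 = 4.8412.
%ΔEPS = DCL × %ΔSales = 4.8412 × -14.0% = -67.8%.

-67.8%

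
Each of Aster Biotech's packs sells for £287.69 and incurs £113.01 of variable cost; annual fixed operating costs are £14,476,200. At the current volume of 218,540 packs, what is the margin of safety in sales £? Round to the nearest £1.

£39,030,131

Each unit contributes £287.69 − £113.01 = £174.68. Break-even units = £14,476,200 ÷ £174.68 = 82,872.68; break-even revenue = 82,872.68 × £287.69 = £23,841,641.73.
Actual sales revenue = 218,540 × £287.69 = £62,871,772.60.
Margin of safety = £62,871,772.60 − £23,841,641.73 = £39,030,131.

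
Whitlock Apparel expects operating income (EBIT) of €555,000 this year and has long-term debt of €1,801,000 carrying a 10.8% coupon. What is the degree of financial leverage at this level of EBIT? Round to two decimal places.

Interest = €194,508.00.
DFL = EBIT ÷ (EBIT − I) = €555,000 ÷ (€555,000 − €194,508.00) = €555,000 ÷ €360,492.00 = 1.5396.

1.54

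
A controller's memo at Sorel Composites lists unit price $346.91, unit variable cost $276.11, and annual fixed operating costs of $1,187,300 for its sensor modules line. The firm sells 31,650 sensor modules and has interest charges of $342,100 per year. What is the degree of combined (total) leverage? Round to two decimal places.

3.15

Contribution at this volume is 31,650 × $70.80 = $2,240,820.00.
EBIT = $2,240,820.00 − $1,187,300 = $1,053,520.00. Interest = $342,100.00, so EBIT − I = $711,420.00.
Degree of total leverage = total CM / (EBIT − interest) = $2,240,820.00 / $711,420.00 = 3.1498.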